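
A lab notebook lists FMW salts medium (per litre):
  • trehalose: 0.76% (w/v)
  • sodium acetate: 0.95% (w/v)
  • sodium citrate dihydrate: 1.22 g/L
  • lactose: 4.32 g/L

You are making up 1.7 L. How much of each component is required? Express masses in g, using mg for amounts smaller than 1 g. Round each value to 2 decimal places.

trehalose 12.92 g; sodium acetate 16.15 g; sodium citrate dihydrate 2.07 g; lactose 7.34 g

Scale factor relative to 1 L: 1.7.
trehalose: 0.76% w/v = 7.6 g/L → 7.6 × 1.7 L = 12.92 g
sodium acetate: 0.95 g per 100 mL × 1700 mL ÷ 100 = 16.15 g
sodium citrate dihydrate: 1.22 g/L × 1.7 L = 2.07 g
lactose: 4.32 g/L × 1.7 L = 7.34 g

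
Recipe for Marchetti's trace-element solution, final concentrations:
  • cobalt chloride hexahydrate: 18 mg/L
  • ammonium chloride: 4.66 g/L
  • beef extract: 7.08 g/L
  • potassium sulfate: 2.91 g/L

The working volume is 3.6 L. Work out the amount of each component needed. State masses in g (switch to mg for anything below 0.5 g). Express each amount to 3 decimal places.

Scale factor relative to 1 L: 3.6.
cobalt chloride hexahydrate: 18 mg/L × 3.6 L = 64.800 mg
ammonium chloride: 4.66 g/L × 3.6 L = 16.776 g
beef extract: 7.08 g/L × 3.6 L = 25.488 g
potassium sulfate: 2.91 g/L × 3.6 L = 10.476 g

cobalt chloride hexahydrate 64.800 mg; ammonium chloride 16.776 g; beef extract 25.488 g; potassium sulfate 10.476 g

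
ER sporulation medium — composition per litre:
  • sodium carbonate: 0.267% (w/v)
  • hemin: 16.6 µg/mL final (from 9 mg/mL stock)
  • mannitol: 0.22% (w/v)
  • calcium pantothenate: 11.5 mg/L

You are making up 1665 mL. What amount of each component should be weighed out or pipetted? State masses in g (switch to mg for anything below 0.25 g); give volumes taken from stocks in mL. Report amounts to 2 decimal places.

sodium carbonate 4.45 g; hemin 3.07 mL; mannitol 3.66 g; calcium pantothenate 19.15 mg

Target volume = 1665 mL = 1.665 L.
sodium carbonate: 0.267% w/v = 2.67 g/L → 2.67 × 1.665 L = 4.45 g
hemin: dilute stock: 16.6 µg/mL × 1665 mL ÷ 9000 µg/mL = 3.07 mL
mannitol: 0.22 g per 100 mL × 1665 mL ÷ 100 = 3.66 g
calcium pantothenate: 11.5 mg/L × 1.665 L = 19.15 mg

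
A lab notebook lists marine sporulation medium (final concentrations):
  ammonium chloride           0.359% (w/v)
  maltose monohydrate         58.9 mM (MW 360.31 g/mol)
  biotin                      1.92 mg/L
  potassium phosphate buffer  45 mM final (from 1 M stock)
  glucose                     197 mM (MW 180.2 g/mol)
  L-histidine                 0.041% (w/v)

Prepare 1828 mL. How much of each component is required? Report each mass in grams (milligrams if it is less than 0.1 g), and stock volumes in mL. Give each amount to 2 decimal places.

ammonium chloride 6.56 g; maltose monohydrate 38.79 g; biotin 3.51 mg; potassium phosphate buffer 82.26 mL; glucose 64.89 g; L-histidine 0.75 g

Working volume: 1828 mL = 1.828 L.
ammonium chloride: 0.359% w/v = 3.59 g/L → 3.59 × 1.828 L = 6.56 g
maltose monohydrate: 58.9 mmol/L × 360.31 g/mol × 1.828 L ÷ 1000 = 38.79 g
biotin: 1.92 mg/L × 1.828 L = 3.51 mg
potassium phosphate buffer: C1V1 = C2V2 → 45 mM × 1828 mL ÷ 1000 mM = 82.26 mL
glucose: 197 mmol/L × 180.2 g/mol × 1.828 L ÷ 1000 = 64.89 g
L-histidine: 0.041% w/v = 0.41 g/L → 0.41 × 1.828 L = 0.75 g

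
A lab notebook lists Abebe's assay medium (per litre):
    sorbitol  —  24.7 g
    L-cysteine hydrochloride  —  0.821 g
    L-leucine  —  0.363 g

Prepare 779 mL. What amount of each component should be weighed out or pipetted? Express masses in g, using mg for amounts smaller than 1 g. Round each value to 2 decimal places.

Ratio of target to recipe volume: 779 / 1000 = 0.779.
sorbitol: 24.7 g × (779 mL / 1000 mL) = 19.24 g
L-cysteine hydrochloride: 0.821 g × (779 mL / 1000 mL) = 0.639559 g = 639.56 mg
L-leucine: 0.363 g × (779 mL / 1000 mL) = 0.282777 g = 282.78 mg

sorbitol 19.24 g; L-cysteine hydrochloride 639.56 mg; L-leucine 282.78 mg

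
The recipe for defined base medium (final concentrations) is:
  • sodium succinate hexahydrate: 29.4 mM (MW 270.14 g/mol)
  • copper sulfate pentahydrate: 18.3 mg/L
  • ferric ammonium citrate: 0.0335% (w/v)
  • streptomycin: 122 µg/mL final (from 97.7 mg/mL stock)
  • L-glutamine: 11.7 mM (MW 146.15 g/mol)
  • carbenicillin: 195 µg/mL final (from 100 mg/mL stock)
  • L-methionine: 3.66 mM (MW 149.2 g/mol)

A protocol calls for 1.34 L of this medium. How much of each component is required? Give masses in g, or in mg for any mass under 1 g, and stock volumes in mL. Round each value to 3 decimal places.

sodium succinate hexahydrate 10.642 g; copper sulfate pentahydrate 24.522 mg; ferric ammonium citrate 448.900 mg; streptomycin 1.673 mL; L-glutamine 2.291 g; carbenicillin 2.613 mL; L-methionine 731.736 mg

Scale factor relative to 1 L: 1.34.
sodium succinate hexahydrate: 29.4 mmol/L × 270.14 g/mol × 1.34 L ÷ 1000 = 10.642 g
copper sulfate pentahydrate: 18.3 mg/L × 1.34 L = 24.522 mg
ferric ammonium citrate: 0.0335 g per 100 mL × 1340 mL ÷ 100 = 0.4489 g = 448.900 mg
streptomycin: V = C2·V2/C1 = 122 µg/mL × 1340 mL ÷ 97700 µg/mL = 1.673 mL
L-glutamine: 11.7 mmol/L × 146.15 g/mol × 1.34 L ÷ 1000 = 2.291 g
carbenicillin: dilute stock: 195 µg/mL × 1340 mL ÷ 100000 µg/mL = 2.613 mL
L-methionine: 3.66 mmol/L × 149.2 mg/mmol × 1.34 L = 731.736 mg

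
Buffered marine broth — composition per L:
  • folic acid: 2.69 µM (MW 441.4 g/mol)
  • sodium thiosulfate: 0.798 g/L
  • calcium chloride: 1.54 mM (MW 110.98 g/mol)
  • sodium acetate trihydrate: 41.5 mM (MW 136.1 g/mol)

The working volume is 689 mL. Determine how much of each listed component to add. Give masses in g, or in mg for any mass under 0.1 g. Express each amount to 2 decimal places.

folic acid 0.82 mg; sodium thiosulfate 0.55 g; calcium chloride 0.12 g; sodium acetate trihydrate 3.89 g

Working volume: 689 mL = 0.689 L.
folic acid: 2.69 µmol/L × 441.4 g/mol × 0.689 L ÷ 1000 = 0.82 mg
sodium thiosulfate: 0.798 g/L × 0.689 L = 0.55 g
calcium chloride: 1.54 mmol/L × 110.98 g/mol × 0.689 L ÷ 1000 = 0.12 g
sodium acetate trihydrate: 41.5 mmol/L × 136.1 g/mol × 0.689 L ÷ 1000 = 3.89 g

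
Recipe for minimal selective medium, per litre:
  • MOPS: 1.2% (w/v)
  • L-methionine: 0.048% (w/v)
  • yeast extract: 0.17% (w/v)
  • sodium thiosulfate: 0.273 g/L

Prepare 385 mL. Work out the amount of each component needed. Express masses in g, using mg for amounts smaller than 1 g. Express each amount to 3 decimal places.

Working volume: 385 mL = 0.385 L.
MOPS: 1.2 g per 100 mL × 385 mL ÷ 100 = 4.620 g
L-methionine: 0.048 g per 100 mL × 385 mL ÷ 100 = 0.1848 g = 184.800 mg
yeast extract: 0.17 g per 100 mL × 385 mL ÷ 100 = 0.6545 g = 654.500 mg
sodium thiosulfate: 0.273 g/L × 0.385 L = 0.105105 g = 105.105 mg

MOPS 4.620 g; L-methionine 184.800 mg; yeast extract 654.500 mg; sodium thiosulfate 105.105 mg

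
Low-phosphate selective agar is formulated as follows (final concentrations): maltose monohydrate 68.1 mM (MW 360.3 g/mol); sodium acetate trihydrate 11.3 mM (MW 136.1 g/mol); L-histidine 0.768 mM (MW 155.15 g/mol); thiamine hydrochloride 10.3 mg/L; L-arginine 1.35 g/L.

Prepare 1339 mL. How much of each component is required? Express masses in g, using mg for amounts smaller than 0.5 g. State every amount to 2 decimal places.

Working volume: 1339 mL = 1.339 L.
maltose monohydrate: 68.1 mmol/L × 360.3 g/mol × 1.339 L ÷ 1000 = 32.85 g
sodium acetate trihydrate: 11.3 mmol/L × 136.1 g/mol × 1.339 L ÷ 1000 = 2.06 g
L-histidine: 0.768 mmol/L × 155.15 mg/mmol × 1.339 L = 159.55 mg
thiamine hydrochloride: 10.3 mg/L × 1.339 L = 13.79 mg
L-arginine: 1.35 g/L × 1.339 L = 1.81 g

maltose monohydrate 32.85 g; sodium acetate trihydrate 2.06 g; L-histidine 159.55 mg; thiamine hydrochloride 13.79 mg; L-arginine 1.81 g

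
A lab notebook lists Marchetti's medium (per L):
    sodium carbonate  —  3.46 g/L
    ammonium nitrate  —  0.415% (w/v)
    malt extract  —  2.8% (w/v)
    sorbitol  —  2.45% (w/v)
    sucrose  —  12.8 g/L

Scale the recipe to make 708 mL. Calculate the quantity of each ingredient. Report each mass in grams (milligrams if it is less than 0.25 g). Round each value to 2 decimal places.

sodium carbonate 2.45 g; ammonium nitrate 2.94 g; malt extract 19.82 g; sorbitol 17.35 g; sucrose 9.06 g

Working volume: 708 mL = 0.708 L.
sodium carbonate: 3.46 g/L × 0.708 L = 2.45 g
ammonium nitrate: 0.415 g per 100 mL × 708 mL ÷ 100 = 2.94 g
malt extract: 2.8 g per 100 mL × 708 mL ÷ 100 = 19.82 g
sorbitol: 2.45 g per 100 mL × 708 mL ÷ 100 = 17.35 g
sucrose: 12.8 g/L × 0.708 L = 9.06 g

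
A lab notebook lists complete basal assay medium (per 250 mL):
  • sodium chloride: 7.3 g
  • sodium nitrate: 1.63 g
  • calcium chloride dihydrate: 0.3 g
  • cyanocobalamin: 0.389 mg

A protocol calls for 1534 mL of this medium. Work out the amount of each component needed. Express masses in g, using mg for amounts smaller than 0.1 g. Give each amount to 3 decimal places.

sodium chloride 44.793 g; sodium nitrate 10.002 g; calcium chloride dihydrate 1.841 g; cyanocobalamin 2.387 mg

Scale factor = 1534 mL / 250 mL = 6.136.
sodium chloride: 7.3 g × (1534 mL / 250 mL) = 44.793 g
sodium nitrate: 1.63 g × (1534 mL / 250 mL) = 10.002 g
calcium chloride dihydrate: 0.3 g × (1534 mL / 250 mL) = 1.841 g
cyanocobalamin: 0.389 mg × (1534 mL / 250 mL) = 2.387 mg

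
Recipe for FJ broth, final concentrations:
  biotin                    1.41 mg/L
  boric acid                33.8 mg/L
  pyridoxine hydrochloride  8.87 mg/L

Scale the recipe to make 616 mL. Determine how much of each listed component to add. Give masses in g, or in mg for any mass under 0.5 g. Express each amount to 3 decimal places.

Target volume = 616 mL = 0.616 L.
biotin: 1.41 mg/L × 0.616 L = 0.869 mg
boric acid: 33.8 mg/L × 0.616 L = 20.821 mg
pyridoxine hydrochloride: 8.87 mg/L × 0.616 L = 5.464 mg

biotin 0.869 mg; boric acid 20.821 mg; pyridoxine hydrochloride 5.464 mg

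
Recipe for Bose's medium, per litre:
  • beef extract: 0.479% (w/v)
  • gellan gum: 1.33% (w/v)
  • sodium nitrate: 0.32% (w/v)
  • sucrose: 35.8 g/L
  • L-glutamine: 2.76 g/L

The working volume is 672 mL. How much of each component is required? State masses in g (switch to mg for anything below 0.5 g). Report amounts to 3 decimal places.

beef extract 3.219 g; gellan gum 8.938 g; sodium nitrate 2.150 g; sucrose 24.058 g; L-glutamine 1.855 g

Target volume = 672 mL = 0.672 L.
beef extract: 0.479 g per 100 mL × 672 mL ÷ 100 = 3.219 g
gellan gum: 1.33% w/v = 13.3 g/L → 13.3 × 0.672 L = 8.938 g
sodium nitrate: 0.32 g per 100 mL × 672 mL ÷ 100 = 2.150 g
sucrose: 35.8 g/L × 0.672 L = 24.058 g
L-glutamine: 2.76 g/L × 0.672 L = 1.855 g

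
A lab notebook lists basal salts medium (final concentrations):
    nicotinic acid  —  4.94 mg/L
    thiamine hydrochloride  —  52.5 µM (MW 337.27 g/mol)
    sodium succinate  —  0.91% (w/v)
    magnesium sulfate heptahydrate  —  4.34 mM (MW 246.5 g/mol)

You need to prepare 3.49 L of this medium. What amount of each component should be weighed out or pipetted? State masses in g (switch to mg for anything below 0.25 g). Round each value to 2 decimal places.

nicotinic acid 17.24 mg; thiamine hydrochloride 61.80 mg; sodium succinate 31.76 g; magnesium sulfate heptahydrate 3.73 g

Scale factor relative to 1 L: 3.49.
nicotinic acid: 4.94 mg/L × 3.49 L = 17.24 mg
thiamine hydrochloride: 52.5 µmol/L × 337.27 g/mol × 3.49 L ÷ 1000 = 61.80 mg
sodium succinate: 0.91% w/v = 9.1 g/L → 9.1 × 3.49 L = 31.76 g
magnesium sulfate heptahydrate: 4.34 mmol/L × 246.5 g/mol × 3.49 L ÷ 1000 = 3.73 g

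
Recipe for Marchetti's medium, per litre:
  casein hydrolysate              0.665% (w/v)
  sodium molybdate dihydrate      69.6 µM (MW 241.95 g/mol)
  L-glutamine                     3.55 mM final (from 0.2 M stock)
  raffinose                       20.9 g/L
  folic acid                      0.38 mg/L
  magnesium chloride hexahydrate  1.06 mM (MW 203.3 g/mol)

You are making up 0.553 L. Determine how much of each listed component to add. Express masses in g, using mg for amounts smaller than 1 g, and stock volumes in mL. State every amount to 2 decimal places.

casein hydrolysate 3.68 g; sodium molybdate dihydrate 9.31 mg; L-glutamine 9.82 mL; raffinose 11.56 g; folic acid 0.21 mg; magnesium chloride hexahydrate 119.17 mg

Scale factor relative to 1 L: 0.553.
casein hydrolysate: 0.665% w/v = 6.65 g/L → 6.65 × 0.553 L = 3.68 g
sodium molybdate dihydrate: 69.6 µmol/L × 241.95 g/mol × 0.553 L ÷ 1000 = 9.31 mg
L-glutamine: V = C2·V2/C1 = 3.55 mM × 553 mL ÷ 200 mM = 9.82 mL
raffinose: 20.9 g/L × 0.553 L = 11.56 g
folic acid: 0.38 mg/L × 0.553 L = 0.21 mg
magnesium chloride hexahydrate: 1.06 mmol/L × 203.3 mg/mmol × 0.553 L = 119.17 mg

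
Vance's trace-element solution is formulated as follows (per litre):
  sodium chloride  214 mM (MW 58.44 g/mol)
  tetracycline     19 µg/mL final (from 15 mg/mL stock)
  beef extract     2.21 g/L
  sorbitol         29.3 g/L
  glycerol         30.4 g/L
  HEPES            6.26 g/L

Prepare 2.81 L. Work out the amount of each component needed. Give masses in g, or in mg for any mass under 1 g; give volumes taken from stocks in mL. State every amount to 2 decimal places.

sodium chloride 35.14 g; tetracycline 3.56 mL; beef extract 6.21 g; sorbitol 82.33 g; glycerol 85.42 g; HEPES 17.59 g

Working volume: 2.81 L.
sodium chloride: 214 mmol/L × 58.44 g/mol × 2.81 L ÷ 1000 = 35.14 g
tetracycline: dilute stock: 19 µg/mL × 2810 mL ÷ 15000 µg/mL = 3.56 mL
beef extract: 2.21 g/L × 2.81 L = 6.21 g
sorbitol: 29.3 g/L × 2.81 L = 82.33 g
glycerol: 30.4 g/L × 2.81 L = 85.42 g
HEPES: 6.26 g/L × 2.81 L = 17.59 g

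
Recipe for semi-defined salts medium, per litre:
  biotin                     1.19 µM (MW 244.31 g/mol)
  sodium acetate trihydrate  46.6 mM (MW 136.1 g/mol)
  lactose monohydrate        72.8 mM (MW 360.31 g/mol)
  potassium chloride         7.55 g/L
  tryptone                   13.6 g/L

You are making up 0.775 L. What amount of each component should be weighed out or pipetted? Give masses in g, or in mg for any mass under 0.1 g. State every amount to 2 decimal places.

Working volume: 0.775 L.
biotin: 1.19 µmol/L × 244.31 g/mol × 0.775 L ÷ 1000 = 0.23 mg
sodium acetate trihydrate: 46.6 mmol/L × 136.1 g/mol × 0.775 L ÷ 1000 = 4.92 g
lactose monohydrate: 72.8 mmol/L × 360.31 g/mol × 0.775 L ÷ 1000 = 20.33 g
potassium chloride: 7.55 g/L × 0.775 L = 5.85 g
tryptone: 13.6 g/L × 0.775 L = 10.54 g

biotin 0.23 mg; sodium acetate trihydrate 4.92 g; lactose monohydrate 20.33 g; potassium chloride 5.85 g; tryptone 10.54 g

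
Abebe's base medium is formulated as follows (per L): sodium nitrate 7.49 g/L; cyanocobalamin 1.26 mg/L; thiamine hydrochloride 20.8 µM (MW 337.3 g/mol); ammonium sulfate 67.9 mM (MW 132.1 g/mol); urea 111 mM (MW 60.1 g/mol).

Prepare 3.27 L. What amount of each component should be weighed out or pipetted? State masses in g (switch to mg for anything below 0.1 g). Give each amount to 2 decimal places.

Working volume: 3.27 L.
sodium nitrate: 7.49 g/L × 3.27 L = 24.49 g
cyanocobalamin: 1.26 mg/L × 3.27 L = 4.12 mg
thiamine hydrochloride: 20.8 µmol/L × 337.3 g/mol × 3.27 L ÷ 1000 = 22.94 mg
ammonium sulfate: 67.9 mmol/L × 132.1 g/mol × 3.27 L ÷ 1000 = 29.33 g
urea: 111 mmol/L × 60.1 g/mol × 3.27 L ÷ 1000 = 21.81 g

sodium nitrate 24.49 g; cyanocobalamin 4.12 mg; thiamine hydrochloride 22.94 mg; ammonium sulfate 29.33 g; urea 21.81 g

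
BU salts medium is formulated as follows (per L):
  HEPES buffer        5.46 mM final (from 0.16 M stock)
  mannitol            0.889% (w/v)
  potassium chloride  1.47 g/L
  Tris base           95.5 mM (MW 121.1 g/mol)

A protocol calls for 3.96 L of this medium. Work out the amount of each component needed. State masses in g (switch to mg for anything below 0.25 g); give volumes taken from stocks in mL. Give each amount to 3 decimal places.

Working volume: 3.96 L.
HEPES buffer: dilute stock: 5.46 mM × 3960 mL ÷ 160 mM = 135.135 mL
mannitol: 0.889% w/v = 8.89 g/L → 8.89 × 3.96 L = 35.204 g
potassium chloride: 1.47 g/L × 3.96 L = 5.821 g
Tris base: 95.5 mmol/L × 121.1 g/mol × 3.96 L ÷ 1000 = 45.798 g

HEPES buffer 135.135 mL; mannitol 35.204 g; potassium chloride 5.821 g; Tris base 45.798 g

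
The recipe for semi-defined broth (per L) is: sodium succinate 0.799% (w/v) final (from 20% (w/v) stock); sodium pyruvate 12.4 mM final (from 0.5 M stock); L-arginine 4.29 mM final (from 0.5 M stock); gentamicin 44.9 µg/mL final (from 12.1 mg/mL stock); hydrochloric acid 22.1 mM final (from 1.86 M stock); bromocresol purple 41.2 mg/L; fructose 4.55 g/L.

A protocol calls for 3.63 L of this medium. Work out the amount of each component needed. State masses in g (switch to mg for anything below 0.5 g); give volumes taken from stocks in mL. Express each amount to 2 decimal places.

Scale factor relative to 1 L: 3.63.
sodium succinate: V = C2·V2/C1 = 0.799% ÷ 20% × 3630 mL = 145.02 mL
sodium pyruvate: V = C2·V2/C1 = 12.4 mM × 3630 mL ÷ 500 mM = 90.02 mL
L-arginine: dilute stock: 4.29 mM × 3630 mL ÷ 500 mM = 31.15 mL
gentamicin: V = C2·V2/C1 = 44.9 µg/mL × 3630 mL ÷ 12100 µg/mL = 13.47 mL
hydrochloric acid: V = C2·V2/C1 = 22.1 mM × 3630 mL ÷ 1860 mM = 43.13 mL
bromocresol purple: 41.2 mg/L × 3.63 L = 149.56 mg
fructose: 4.55 g/L × 3.63 L = 16.52 g

sodium succinate 145.02 mL; sodium pyruvate 90.02 mL; L-arginine 31.15 mL; gentamicin 13.47 mL; hydrochloric acid 43.13 mL; bromocresol purple 149.56 mg; fructose 16.52 g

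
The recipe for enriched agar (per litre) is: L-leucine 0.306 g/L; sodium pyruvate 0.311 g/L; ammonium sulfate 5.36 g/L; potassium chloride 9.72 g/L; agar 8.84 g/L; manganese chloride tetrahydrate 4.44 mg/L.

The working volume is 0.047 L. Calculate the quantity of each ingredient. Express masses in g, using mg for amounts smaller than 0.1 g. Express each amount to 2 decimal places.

Working volume: 0.047 L.
L-leucine: 0.306 g/L × 0.047 L = 0.014382 g = 14.38 mg
sodium pyruvate: 0.311 g/L × 0.047 L = 0.014617 g = 14.62 mg
ammonium sulfate: 5.36 g/L × 0.047 L = 0.25 g
potassium chloride: 9.72 g/L × 0.047 L = 0.46 g
agar: 8.84 g/L × 0.047 L = 0.42 g
manganese chloride tetrahydrate: 4.44 mg/L × 0.047 L = 0.21 mg

L-leucine 14.38 mg; sodium pyruvate 14.62 mg; ammonium sulfate 0.25 g; potassium chloride 0.46 g; agar 0.42 g; manganese chloride tetrahydrate 0.21 mg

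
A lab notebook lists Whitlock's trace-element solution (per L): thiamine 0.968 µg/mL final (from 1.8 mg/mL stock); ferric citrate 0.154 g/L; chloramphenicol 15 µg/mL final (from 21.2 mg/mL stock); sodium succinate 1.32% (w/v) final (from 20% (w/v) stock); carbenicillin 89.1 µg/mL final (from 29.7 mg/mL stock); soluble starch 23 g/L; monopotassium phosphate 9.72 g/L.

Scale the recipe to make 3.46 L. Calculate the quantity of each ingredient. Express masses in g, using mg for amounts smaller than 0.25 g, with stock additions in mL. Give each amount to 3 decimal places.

Working volume: 3.46 L.
thiamine: dilute stock: 0.968 µg/mL × 3460 mL ÷ 1800 µg/mL = 1.861 mL
ferric citrate: 0.154 g/L × 3.46 L = 0.533 g
chloramphenicol: C1V1 = C2V2 → 15 µg/mL × 3460 mL ÷ 21200 µg/mL = 2.448 mL
sodium succinate: C1V1 = C2V2 → 1.32% ÷ 20% × 3460 mL = 228.360 mL
carbenicillin: V = C2·V2/C1 = 89.1 µg/mL × 3460 mL ÷ 29700 µg/mL = 10.380 mL
soluble starch: 23 g/L × 3.46 L = 79.580 g
monopotassium phosphate: 9.72 g/L × 3.46 L = 33.631 g

thiamine 1.861 mL; ferric citrate 0.533 g; chloramphenicol 2.448 mL; sodium succinate 228.360 mL; carbenicillin 10.380 mL; soluble starch 79.580 g; monopotassium phosphate 33.631 g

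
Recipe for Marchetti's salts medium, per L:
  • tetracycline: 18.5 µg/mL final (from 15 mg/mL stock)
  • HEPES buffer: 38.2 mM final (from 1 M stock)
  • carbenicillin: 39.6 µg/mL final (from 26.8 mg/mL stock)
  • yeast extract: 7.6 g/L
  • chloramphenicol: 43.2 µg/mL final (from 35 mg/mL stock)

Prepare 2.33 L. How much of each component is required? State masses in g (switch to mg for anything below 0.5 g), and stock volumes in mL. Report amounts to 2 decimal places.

tetracycline 2.87 mL; HEPES buffer 89.01 mL; carbenicillin 3.44 mL; yeast extract 17.71 g; chloramphenicol 2.88 mL

Working volume: 2.33 L.
tetracycline: C1V1 = C2V2 → 18.5 µg/mL × 2330 mL ÷ 15000 µg/mL = 2.87 mL
HEPES buffer: dilute stock: 38.2 mM × 2330 mL ÷ 1000 mM = 89.01 mL
carbenicillin: V = C2·V2/C1 = 39.6 µg/mL × 2330 mL ÷ 26800 µg/mL = 3.44 mL
yeast extract: 7.6 g/L × 2.33 L = 17.71 g
chloramphenicol: dilute stock: 43.2 µg/mL × 2330 mL ÷ 35000 µg/mL = 2.88 mL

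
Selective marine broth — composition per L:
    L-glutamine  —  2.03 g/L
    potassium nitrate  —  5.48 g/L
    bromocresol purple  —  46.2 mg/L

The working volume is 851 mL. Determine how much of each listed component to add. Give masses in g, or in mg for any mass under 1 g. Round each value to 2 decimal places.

Target volume = 851 mL = 0.851 L.
L-glutamine: 2.03 g/L × 0.851 L = 1.73 g
potassium nitrate: 5.48 g/L × 0.851 L = 4.66 g
bromocresol purple: 46.2 mg/L × 0.851 L = 39.32 mg

L-glutamine 1.73 g; potassium nitrate 4.66 g; bromocresol purple 39.32 mg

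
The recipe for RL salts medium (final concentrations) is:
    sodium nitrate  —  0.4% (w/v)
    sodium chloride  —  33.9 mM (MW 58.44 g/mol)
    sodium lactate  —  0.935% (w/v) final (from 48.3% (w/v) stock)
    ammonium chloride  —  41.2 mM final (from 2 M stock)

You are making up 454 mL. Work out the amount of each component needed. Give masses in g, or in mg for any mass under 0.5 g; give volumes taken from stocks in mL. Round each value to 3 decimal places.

Working volume: 454 mL = 0.454 L.
sodium nitrate: 0.4% w/v = 4 g/L → 4 × 0.454 L = 1.816 g
sodium chloride: 33.9 mmol/L × 58.44 g/mol × 0.454 L ÷ 1000 = 0.899 g
sodium lactate: V = C2·V2/C1 = 0.935% ÷ 48.3% × 454 mL = 8.789 mL
ammonium chloride: C1V1 = C2V2 → 41.2 mM × 454 mL ÷ 2000 mM = 9.352 mL

sodium nitrate 1.816 g; sodium chloride 0.899 g; sodium lactate 8.789 mL; ammonium chloride 9.352 mL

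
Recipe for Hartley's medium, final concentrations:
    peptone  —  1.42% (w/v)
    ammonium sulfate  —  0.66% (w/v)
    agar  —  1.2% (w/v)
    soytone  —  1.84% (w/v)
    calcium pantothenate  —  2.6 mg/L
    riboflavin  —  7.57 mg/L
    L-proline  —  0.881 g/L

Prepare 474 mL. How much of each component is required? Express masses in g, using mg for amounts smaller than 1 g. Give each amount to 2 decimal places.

Scale factor relative to 1 L: 0.474.
peptone: 1.42 g per 100 mL × 474 mL ÷ 100 = 6.73 g
ammonium sulfate: 0.66 g per 100 mL × 474 mL ÷ 100 = 3.13 g
agar: 1.2 g per 100 mL × 474 mL ÷ 100 = 5.69 g
soytone: 1.84 g per 100 mL × 474 mL ÷ 100 = 8.72 g
calcium pantothenate: 2.6 mg/L × 0.474 L = 1.23 mg
riboflavin: 7.57 mg/L × 0.474 L = 3.59 mg
L-proline: 0.881 g/L × 0.474 L = 0.417594 g = 417.59 mg

peptone 6.73 g; ammonium sulfate 3.13 g; agar 5.69 g; soytone 8.72 g; calcium pantothenate 1.23 mg; riboflavin 3.59 mg; L-proline 417.59 mg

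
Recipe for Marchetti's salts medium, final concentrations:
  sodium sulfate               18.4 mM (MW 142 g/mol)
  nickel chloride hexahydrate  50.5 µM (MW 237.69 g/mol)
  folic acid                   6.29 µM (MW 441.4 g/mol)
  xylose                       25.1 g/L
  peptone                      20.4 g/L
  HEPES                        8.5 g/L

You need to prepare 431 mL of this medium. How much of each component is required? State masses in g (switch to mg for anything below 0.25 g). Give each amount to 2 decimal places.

Scale factor relative to 1 L: 0.431.
sodium sulfate: 18.4 mmol/L × 142 g/mol × 0.431 L ÷ 1000 = 1.13 g
nickel chloride hexahydrate: 50.5 µmol/L × 237.69 g/mol × 0.431 L ÷ 1000 = 5.17 mg
folic acid: 6.29 µmol/L × 441.4 g/mol × 0.431 L ÷ 1000 = 1.20 mg
xylose: 25.1 g/L × 0.431 L = 10.82 g
peptone: 20.4 g/L × 0.431 L = 8.79 g
HEPES: 8.5 g/L × 0.431 L = 3.66 g

sodium sulfate 1.13 g; nickel chloride hexahydrate 5.17 mg; folic acid 1.20 mg; xylose 10.82 g; peptone 8.79 g; HEPES 3.66 g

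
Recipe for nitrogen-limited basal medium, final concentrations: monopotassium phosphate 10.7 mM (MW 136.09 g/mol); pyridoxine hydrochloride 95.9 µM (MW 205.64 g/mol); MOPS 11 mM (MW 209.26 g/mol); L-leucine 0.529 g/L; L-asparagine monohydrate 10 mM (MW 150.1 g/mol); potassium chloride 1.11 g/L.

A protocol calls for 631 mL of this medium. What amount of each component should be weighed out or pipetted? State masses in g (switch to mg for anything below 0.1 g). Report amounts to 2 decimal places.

monopotassium phosphate 0.92 g; pyridoxine hydrochloride 12.44 mg; MOPS 1.45 g; L-leucine 0.33 g; L-asparagine monohydrate 0.95 g; potassium chloride 0.70 g

Working volume: 631 mL = 0.631 L.
monopotassium phosphate: 10.7 mmol/L × 136.09 g/mol × 0.631 L ÷ 1000 = 0.92 g
pyridoxine hydrochloride: 95.9 µmol/L × 205.64 g/mol × 0.631 L ÷ 1000 = 12.44 mg
MOPS: 11 mmol/L × 209.26 g/mol × 0.631 L ÷ 1000 = 1.45 g
L-leucine: 0.529 g/L × 0.631 L = 0.33 g
L-asparagine monohydrate: 10 mmol/L × 150.1 g/mol × 0.631 L ÷ 1000 = 0.95 g
potassium chloride: 1.11 g/L × 0.631 L = 0.70 g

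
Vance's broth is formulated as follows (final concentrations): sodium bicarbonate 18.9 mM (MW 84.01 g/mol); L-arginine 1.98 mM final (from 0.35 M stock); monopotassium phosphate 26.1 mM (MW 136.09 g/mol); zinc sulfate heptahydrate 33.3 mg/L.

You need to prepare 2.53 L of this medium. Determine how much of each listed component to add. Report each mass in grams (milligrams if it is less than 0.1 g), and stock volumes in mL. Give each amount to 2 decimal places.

sodium bicarbonate 4.02 g; L-arginine 14.31 mL; monopotassium phosphate 8.99 g; zinc sulfate heptahydrate 84.25 mg

Scale factor relative to 1 L: 2.53.
sodium bicarbonate: 18.9 mmol/L × 84.01 g/mol × 2.53 L ÷ 1000 = 4.02 g
L-arginine: V = C2·V2/C1 = 1.98 mM × 2530 mL ÷ 350 mM = 14.31 mL
monopotassium phosphate: 26.1 mmol/L × 136.09 g/mol × 2.53 L ÷ 1000 = 8.99 g
zinc sulfate heptahydrate: 33.3 mg/L × 2.53 L = 84.25 mg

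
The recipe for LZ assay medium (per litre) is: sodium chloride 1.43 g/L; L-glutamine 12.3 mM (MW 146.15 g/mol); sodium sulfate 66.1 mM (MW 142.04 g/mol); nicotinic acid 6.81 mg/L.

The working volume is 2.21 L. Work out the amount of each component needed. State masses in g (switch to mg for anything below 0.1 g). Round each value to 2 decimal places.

Working volume: 2.21 L.
sodium chloride: 1.43 g/L × 2.21 L = 3.16 g
L-glutamine: 12.3 mmol/L × 146.15 g/mol × 2.21 L ÷ 1000 = 3.97 g
sodium sulfate: 66.1 mmol/L × 142.04 g/mol × 2.21 L ÷ 1000 = 20.75 g
nicotinic acid: 6.81 mg/L × 2.21 L = 15.05 mg

sodium chloride 3.16 g; L-glutamine 3.97 g; sodium sulfate 20.75 g; nicotinic acid 15.05 mg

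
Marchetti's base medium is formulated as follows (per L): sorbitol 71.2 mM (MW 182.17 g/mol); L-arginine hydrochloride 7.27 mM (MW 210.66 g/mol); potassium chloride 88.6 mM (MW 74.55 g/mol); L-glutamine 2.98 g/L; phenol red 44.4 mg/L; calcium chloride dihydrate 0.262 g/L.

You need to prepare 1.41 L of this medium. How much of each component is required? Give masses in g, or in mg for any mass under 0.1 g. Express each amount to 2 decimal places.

Scale factor relative to 1 L: 1.41.
sorbitol: 71.2 mmol/L × 182.17 g/mol × 1.41 L ÷ 1000 = 18.29 g
L-arginine hydrochloride: 7.27 mmol/L × 210.66 g/mol × 1.41 L ÷ 1000 = 2.16 g
potassium chloride: 88.6 mmol/L × 74.55 g/mol × 1.41 L ÷ 1000 = 9.31 g
L-glutamine: 2.98 g/L × 1.41 L = 4.20 g
phenol red: 44.4 mg/L × 1.41 L = 62.60 mg
calcium chloride dihydrate: 0.262 g/L × 1.41 L = 0.37 g

sorbitol 18.29 g; L-arginine hydrochloride 2.16 g; potassium chloride 9.31 g; L-glutamine 4.20 g; phenol red 62.60 mg; calcium chloride dihydrate 0.37 g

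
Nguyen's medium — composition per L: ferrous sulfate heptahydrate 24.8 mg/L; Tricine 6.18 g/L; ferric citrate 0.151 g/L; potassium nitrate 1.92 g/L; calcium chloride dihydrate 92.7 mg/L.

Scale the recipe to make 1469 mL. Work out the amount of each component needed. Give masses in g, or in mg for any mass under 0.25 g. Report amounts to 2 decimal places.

Target volume = 1469 mL = 1.469 L.
ferrous sulfate heptahydrate: 24.8 mg/L × 1.469 L = 36.43 mg
Tricine: 6.18 g/L × 1.469 L = 9.08 g
ferric citrate: 0.151 g/L × 1.469 L = 0.221819 g = 221.82 mg
potassium nitrate: 1.92 g/L × 1.469 L = 2.82 g
calcium chloride dihydrate: 92.7 mg/L × 1.469 L = 136.18 mg

ferrous sulfate heptahydrate 36.43 mg; Tricine 9.08 g; ferric citrate 221.82 mg; potassium nitrate 2.82 g; calcium chloride dihydrate 136.18 mg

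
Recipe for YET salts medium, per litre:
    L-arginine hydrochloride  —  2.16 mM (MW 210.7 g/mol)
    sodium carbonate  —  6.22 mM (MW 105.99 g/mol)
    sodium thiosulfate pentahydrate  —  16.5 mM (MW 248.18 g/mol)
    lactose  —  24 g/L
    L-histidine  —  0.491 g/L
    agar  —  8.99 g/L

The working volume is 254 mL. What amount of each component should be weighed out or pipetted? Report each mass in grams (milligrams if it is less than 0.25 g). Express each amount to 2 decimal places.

L-arginine hydrochloride 115.60 mg; sodium carbonate 167.45 mg; sodium thiosulfate pentahydrate 1.04 g; lactose 6.10 g; L-histidine 124.71 mg; agar 2.28 g

Scale factor relative to 1 L: 0.254.
L-arginine hydrochloride: 2.16 mmol/L × 210.7 mg/mmol × 0.254 L = 115.60 mg
sodium carbonate: 6.22 mmol/L × 105.99 mg/mmol × 0.254 L = 167.45 mg
sodium thiosulfate pentahydrate: 16.5 mmol/L × 248.18 g/mol × 0.254 L ÷ 1000 = 1.04 g
lactose: 24 g/L × 0.254 L = 6.10 g
L-histidine: 0.491 g/L × 0.254 L = 0.124714 g = 124.71 mg
agar: 8.99 g/L × 0.254 L = 2.28 g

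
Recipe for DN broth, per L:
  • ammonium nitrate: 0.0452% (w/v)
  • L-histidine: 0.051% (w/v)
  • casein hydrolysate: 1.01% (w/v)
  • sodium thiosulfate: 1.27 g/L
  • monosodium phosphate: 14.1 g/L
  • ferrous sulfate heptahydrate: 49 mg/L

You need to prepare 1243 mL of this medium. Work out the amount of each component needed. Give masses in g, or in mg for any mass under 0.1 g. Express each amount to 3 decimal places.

ammonium nitrate 0.562 g; L-histidine 0.634 g; casein hydrolysate 12.554 g; sodium thiosulfate 1.579 g; monosodium phosphate 17.526 g; ferrous sulfate heptahydrate 60.907 mg

Working volume: 1243 mL = 1.243 L.
ammonium nitrate: 0.0452 g per 100 mL × 1243 mL ÷ 100 = 0.562 g
L-histidine: 0.051 g per 100 mL × 1243 mL ÷ 100 = 0.634 g
casein hydrolysate: 1.01 g per 100 mL × 1243 mL ÷ 100 = 12.554 g
sodium thiosulfate: 1.27 g/L × 1.243 L = 1.579 g
monosodium phosphate: 14.1 g/L × 1.243 L = 17.526 g
ferrous sulfate heptahydrate: 49 mg/L × 1.243 L = 60.907 mg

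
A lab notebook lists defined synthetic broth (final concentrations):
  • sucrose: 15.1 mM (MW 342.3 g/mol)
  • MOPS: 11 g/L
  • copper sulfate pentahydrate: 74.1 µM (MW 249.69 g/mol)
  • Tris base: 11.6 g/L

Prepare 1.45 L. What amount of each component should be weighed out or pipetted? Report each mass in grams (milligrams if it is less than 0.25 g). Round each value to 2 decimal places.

Scale factor relative to 1 L: 1.45.
sucrose: 15.1 mmol/L × 342.3 g/mol × 1.45 L ÷ 1000 = 7.49 g
MOPS: 11 g/L × 1.45 L = 15.95 g
copper sulfate pentahydrate: 74.1 µmol/L × 249.69 g/mol × 1.45 L ÷ 1000 = 26.83 mg
Tris base: 11.6 g/L × 1.45 L = 16.82 g

sucrose 7.49 g; MOPS 15.95 g; copper sulfate pentahydrate 26.83 mg; Tris base 16.82 g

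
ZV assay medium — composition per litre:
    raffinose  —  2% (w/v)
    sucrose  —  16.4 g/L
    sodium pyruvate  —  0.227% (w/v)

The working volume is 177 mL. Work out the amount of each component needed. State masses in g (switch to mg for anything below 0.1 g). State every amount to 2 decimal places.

Scale factor relative to 1 L: 0.177.
raffinose: 2 g per 100 mL × 177 mL ÷ 100 = 3.54 g
sucrose: 16.4 g/L × 0.177 L = 2.90 g
sodium pyruvate: 0.227% w/v = 2.27 g/L → 2.27 × 0.177 L = 0.40 g

raffinose 3.54 g; sucrose 2.90 g; sodium pyruvate 0.40 g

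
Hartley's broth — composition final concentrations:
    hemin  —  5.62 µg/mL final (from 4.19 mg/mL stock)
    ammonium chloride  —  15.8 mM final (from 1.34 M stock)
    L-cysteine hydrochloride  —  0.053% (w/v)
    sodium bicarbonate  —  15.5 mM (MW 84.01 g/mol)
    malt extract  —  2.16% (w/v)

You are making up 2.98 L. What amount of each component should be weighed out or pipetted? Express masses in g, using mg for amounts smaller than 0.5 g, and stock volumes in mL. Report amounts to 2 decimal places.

hemin 4.00 mL; ammonium chloride 35.14 mL; L-cysteine hydrochloride 1.58 g; sodium bicarbonate 3.88 g; malt extract 64.37 g

Working volume: 2.98 L.
hemin: dilute stock: 5.62 µg/mL × 2980 mL ÷ 4190 µg/mL = 4.00 mL
ammonium chloride: V = C2·V2/C1 = 15.8 mM × 2980 mL ÷ 1340 mM = 35.14 mL
L-cysteine hydrochloride: 0.053% w/v = 0.53 g/L → 0.53 × 2.98 L = 1.58 g
sodium bicarbonate: 15.5 mmol/L × 84.01 g/mol × 2.98 L ÷ 1000 = 3.88 g
malt extract: 2.16 g per 100 mL × 2980 mL ÷ 100 = 64.37 g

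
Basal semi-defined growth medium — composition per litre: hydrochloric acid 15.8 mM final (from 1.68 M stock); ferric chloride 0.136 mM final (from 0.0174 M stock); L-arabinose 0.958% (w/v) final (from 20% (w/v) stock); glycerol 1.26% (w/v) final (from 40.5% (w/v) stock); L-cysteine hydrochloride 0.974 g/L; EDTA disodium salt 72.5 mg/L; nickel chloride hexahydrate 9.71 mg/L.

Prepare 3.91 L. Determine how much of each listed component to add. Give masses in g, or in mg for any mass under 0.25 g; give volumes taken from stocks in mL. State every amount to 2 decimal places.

Working volume: 3.91 L.
hydrochloric acid: V = C2·V2/C1 = 15.8 mM × 3910 mL ÷ 1680 mM = 36.77 mL
ferric chloride: C1V1 = C2V2 → 0.136 mM × 3910 mL ÷ 17.4 mM = 30.56 mL
L-arabinose: V = C2·V2/C1 = 0.958% ÷ 20% × 3910 mL = 187.29 mL
glycerol: dilute stock: 1.26% ÷ 40.5% × 3910 mL = 121.64 mL
L-cysteine hydrochloride: 0.974 g/L × 3.91 L = 3.81 g
EDTA disodium salt: 72.5 mg/L × 3.91 L = 283.475 mg = 0.28 g
nickel chloride hexahydrate: 9.71 mg/L × 3.91 L = 37.97 mg

hydrochloric acid 36.77 mL; ferric chloride 30.56 mL; L-arabinose 187.29 mL; glycerol 121.64 mL; L-cysteine hydrochloride 3.81 g; EDTA disodium salt 0.28 g; nickel chloride hexahydrate 37.97 mg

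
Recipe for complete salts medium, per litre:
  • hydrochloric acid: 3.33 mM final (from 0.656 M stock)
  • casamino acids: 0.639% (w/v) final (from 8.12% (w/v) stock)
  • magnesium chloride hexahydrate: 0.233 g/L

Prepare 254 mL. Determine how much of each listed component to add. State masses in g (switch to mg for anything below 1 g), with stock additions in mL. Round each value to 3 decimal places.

Target volume = 254 mL = 0.254 L.
hydrochloric acid: V = C2·V2/C1 = 3.33 mM × 254 mL ÷ 656 mM = 1.289 mL
casamino acids: dilute stock: 0.639% ÷ 8.12% × 254 mL = 19.988 mL
magnesium chloride hexahydrate: 0.233 g/L × 0.254 L = 0.059182 g = 59.182 mg

hydrochloric acid 1.289 mL; casamino acids 19.988 mL; magnesium chloride hexahydrate 59.182 mg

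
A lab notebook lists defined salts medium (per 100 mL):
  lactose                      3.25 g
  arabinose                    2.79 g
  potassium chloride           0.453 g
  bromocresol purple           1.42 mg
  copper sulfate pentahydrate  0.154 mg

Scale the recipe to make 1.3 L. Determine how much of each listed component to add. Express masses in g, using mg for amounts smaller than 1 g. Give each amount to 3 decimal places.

Ratio of target to recipe volume: 1300 / 100 = 13.
lactose: 3.25 g × (1300 mL / 100 mL) = 42.250 g
arabinose: 2.79 g × (1300 mL / 100 mL) = 36.270 g
potassium chloride: 0.453 g × (1300 mL / 100 mL) = 5.889 g
bromocresol purple: 1.42 mg × (1300 mL / 100 mL) = 18.460 mg
copper sulfate pentahydrate: 0.154 mg × (1300 mL / 100 mL) = 2.002 mg

lactose 42.250 g; arabinose 36.270 g; potassium chloride 5.889 g; bromocresol purple 18.460 mg; copper sulfate pentahydrate 2.002 mg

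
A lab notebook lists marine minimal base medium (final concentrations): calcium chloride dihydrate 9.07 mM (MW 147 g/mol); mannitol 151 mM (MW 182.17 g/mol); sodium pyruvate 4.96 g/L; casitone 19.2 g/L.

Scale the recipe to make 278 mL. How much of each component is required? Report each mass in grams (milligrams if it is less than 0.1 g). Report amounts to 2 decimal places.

calcium chloride dihydrate 0.37 g; mannitol 7.65 g; sodium pyruvate 1.38 g; casitone 5.34 g

Scale factor relative to 1 L: 0.278.
calcium chloride dihydrate: 9.07 mmol/L × 147 g/mol × 0.278 L ÷ 1000 = 0.37 g
mannitol: 151 mmol/L × 182.17 g/mol × 0.278 L ÷ 1000 = 7.65 g
sodium pyruvate: 4.96 g/L × 0.278 L = 1.38 g
casitone: 19.2 g/L × 0.278 L = 5.34 g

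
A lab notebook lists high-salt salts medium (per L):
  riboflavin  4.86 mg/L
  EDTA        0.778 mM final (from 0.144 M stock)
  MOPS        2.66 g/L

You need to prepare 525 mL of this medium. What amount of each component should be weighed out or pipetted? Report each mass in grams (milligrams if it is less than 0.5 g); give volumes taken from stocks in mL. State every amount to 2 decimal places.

Working volume: 525 mL = 0.525 L.
riboflavin: 4.86 mg/L × 0.525 L = 2.55 mg
EDTA: V = C2·V2/C1 = 0.778 mM × 525 mL ÷ 144 mM = 2.84 mL
MOPS: 2.66 g/L × 0.525 L = 1.40 g

riboflavin 2.55 mg; EDTA 2.84 mL; MOPS 1.40 g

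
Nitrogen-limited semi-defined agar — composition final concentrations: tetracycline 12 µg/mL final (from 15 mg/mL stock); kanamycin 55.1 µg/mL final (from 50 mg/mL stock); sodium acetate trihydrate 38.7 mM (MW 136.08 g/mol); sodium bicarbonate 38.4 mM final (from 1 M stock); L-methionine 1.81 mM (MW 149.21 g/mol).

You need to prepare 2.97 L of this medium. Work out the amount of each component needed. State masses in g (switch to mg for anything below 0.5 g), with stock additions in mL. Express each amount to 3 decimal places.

Working volume: 2.97 L.
tetracycline: C1V1 = C2V2 → 12 µg/mL × 2970 mL ÷ 15000 µg/mL = 2.376 mL
kanamycin: dilute stock: 55.1 µg/mL × 2970 mL ÷ 50000 µg/mL = 3.273 mL
sodium acetate trihydrate: 38.7 mmol/L × 136.08 g/mol × 2.97 L ÷ 1000 = 15.641 g
sodium bicarbonate: dilute stock: 38.4 mM × 2970 mL ÷ 1000 mM = 114.048 mL
L-methionine: 1.81 mmol/L × 149.21 g/mol × 2.97 L ÷ 1000 = 0.802 g

tetracycline 2.376 mL; kanamycin 3.273 mL; sodium acetate trihydrate 15.641 g; sodium bicarbonate 114.048 mL; L-methionine 0.802 g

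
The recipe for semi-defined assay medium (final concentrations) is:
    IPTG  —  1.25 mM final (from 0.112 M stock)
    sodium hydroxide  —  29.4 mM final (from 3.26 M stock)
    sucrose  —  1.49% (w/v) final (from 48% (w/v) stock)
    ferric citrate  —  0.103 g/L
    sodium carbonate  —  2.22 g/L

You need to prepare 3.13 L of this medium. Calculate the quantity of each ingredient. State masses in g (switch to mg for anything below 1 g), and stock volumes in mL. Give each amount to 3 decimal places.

IPTG 34.933 mL; sodium hydroxide 28.228 mL; sucrose 97.160 mL; ferric citrate 322.390 mg; sodium carbonate 6.949 g

Scale factor relative to 1 L: 3.13.
IPTG: C1V1 = C2V2 → 1.25 mM × 3130 mL ÷ 112 mM = 34.933 mL
sodium hydroxide: C1V1 = C2V2 → 29.4 mM × 3130 mL ÷ 3260 mM = 28.228 mL
sucrose: dilute stock: 1.49% ÷ 48% × 3130 mL = 97.160 mL
ferric citrate: 0.103 g/L × 3.13 L = 0.32239 g = 322.390 mg
sodium carbonate: 2.22 g/L × 3.13 L = 6.949 g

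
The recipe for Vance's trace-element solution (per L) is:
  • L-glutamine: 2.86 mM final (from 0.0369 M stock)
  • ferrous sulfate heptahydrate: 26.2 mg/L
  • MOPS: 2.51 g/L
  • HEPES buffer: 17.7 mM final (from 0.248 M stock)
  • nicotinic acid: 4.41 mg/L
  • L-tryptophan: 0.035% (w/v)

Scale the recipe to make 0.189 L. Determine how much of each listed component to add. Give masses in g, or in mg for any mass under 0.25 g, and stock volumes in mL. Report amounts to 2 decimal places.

Scale factor relative to 1 L: 0.189.
L-glutamine: V = C2·V2/C1 = 2.86 mM × 189 mL ÷ 36.9 mM = 14.65 mL
ferrous sulfate heptahydrate: 26.2 mg/L × 0.189 L = 4.95 mg
MOPS: 2.51 g/L × 0.189 L = 0.47 g
HEPES buffer: dilute stock: 17.7 mM × 189 mL ÷ 248 mM = 13.49 mL
nicotinic acid: 4.41 mg/L × 0.189 L = 0.83 mg
L-tryptophan: 0.035% w/v = 0.35 g/L → 0.35 × 0.189 L = 0.06615 g = 66.15 mg

L-glutamine 14.65 mL; ferrous sulfate heptahydrate 4.95 mg; MOPS 0.47 g; HEPES buffer 13.49 mL; nicotinic acid 0.83 mg; L-tryptophan 66.15 mg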